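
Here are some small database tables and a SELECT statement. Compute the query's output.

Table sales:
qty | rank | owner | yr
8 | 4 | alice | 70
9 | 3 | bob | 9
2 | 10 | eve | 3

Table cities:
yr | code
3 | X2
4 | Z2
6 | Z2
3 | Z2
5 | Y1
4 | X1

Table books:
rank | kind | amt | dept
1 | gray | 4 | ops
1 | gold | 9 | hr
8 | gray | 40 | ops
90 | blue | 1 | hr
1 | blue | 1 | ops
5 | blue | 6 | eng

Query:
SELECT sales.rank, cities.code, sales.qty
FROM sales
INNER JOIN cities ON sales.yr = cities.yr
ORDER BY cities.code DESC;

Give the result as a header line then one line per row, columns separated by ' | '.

== RESULT ==
sales.rank | cities.code | sales.qty
10 | Z2 | 2
10 | X2 | 2

Derivation:
After JOIN cities (2 rows):
sales.qty | sales.rank | sales.owner | sales.yr | cities.yr | cities.code
2 | 10 | eve | 3 | 3 | X2
2 | 10 | eve | 3 | 3 | Z2
After SELECT (2 rows):
sales.rank | cities.code | sales.qty
10 | X2 | 2
10 | Z2 | 2
After ORDER BY (2 rows):
sales.rank | cities.code | sales.qty
10 | Z2 | 2
10 | X2 | 2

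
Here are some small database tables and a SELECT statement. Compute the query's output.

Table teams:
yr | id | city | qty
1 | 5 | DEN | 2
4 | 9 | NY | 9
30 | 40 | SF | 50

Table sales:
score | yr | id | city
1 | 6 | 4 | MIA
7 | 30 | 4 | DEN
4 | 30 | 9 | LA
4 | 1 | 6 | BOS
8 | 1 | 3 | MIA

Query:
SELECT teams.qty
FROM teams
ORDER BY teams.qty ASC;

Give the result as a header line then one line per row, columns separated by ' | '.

== RESULT ==
teams.qty
2
9
50

Derivation:
After SELECT (3 rows):
teams.qty
2
9
50
After ORDER BY (3 rows):
teams.qty
2
9
50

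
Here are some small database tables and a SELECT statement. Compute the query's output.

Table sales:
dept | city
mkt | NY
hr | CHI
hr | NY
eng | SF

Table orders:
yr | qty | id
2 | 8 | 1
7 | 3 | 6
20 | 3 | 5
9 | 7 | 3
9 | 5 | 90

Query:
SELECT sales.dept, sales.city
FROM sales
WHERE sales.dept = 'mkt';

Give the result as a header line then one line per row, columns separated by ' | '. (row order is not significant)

After WHERE (1 rows):
sales.dept | sales.city
mkt | NY
After SELECT (1 rows):
sales.dept | sales.city
mkt | NY

== RESULT ==
sales.dept | sales.city
mkt | NY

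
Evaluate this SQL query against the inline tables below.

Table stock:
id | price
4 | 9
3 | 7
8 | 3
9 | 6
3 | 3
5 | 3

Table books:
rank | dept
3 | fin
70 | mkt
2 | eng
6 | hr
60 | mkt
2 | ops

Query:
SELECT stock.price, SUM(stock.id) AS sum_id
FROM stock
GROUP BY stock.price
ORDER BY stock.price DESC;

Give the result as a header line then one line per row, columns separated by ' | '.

After GROUP BY (4 rows):
stock.price | sum_id
9 | 4
7 | 3
3 | 16
6 | 9
After ORDER BY (4 rows):
stock.price | sum_id
9 | 4
7 | 3
6 | 9
3 | 16

== RESULT ==
stock.price | sum_id
9 | 4
7 | 3
6 | 9
3 | 16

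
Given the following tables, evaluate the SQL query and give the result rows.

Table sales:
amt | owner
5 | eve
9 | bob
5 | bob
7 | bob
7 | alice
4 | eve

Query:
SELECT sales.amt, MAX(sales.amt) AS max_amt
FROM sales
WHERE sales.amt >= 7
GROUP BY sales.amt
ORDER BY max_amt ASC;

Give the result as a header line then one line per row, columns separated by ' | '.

After WHERE (3 rows):
sales.amt | sales.owner
9 | bob
7 | bob
7 | alice
After GROUP BY (2 rows):
sales.amt | max_amt
9 | 9
7 | 7
After ORDER BY (2 rows):
sales.amt | max_amt
7 | 7
9 | 9

== RESULT ==
sales.amt | max_amt
7 | 7
9 | 9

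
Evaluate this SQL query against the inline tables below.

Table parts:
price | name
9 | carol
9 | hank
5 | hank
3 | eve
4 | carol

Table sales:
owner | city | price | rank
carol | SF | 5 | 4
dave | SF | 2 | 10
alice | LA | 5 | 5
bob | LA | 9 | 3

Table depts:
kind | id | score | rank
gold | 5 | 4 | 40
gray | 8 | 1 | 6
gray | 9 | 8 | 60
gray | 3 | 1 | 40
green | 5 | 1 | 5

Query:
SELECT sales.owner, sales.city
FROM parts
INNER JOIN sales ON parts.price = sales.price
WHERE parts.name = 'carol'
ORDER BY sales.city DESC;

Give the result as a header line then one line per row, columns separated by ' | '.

== RESULT ==
sales.owner | sales.city
bob | LA

Derivation:
After JOIN sales (4 rows):
parts.price | parts.name | sales.owner | sales.city | sales.price | sales.rank
9 | carol | bob | LA | 9 | 3
9 | hank | bob | LA | 9 | 3
5 | hank | carol | SF | 5 | 4
5 | hank | alice | LA | 5 | 5
After WHERE (1 rows):
parts.price | parts.name | sales.owner | sales.city | sales.price | sales.rank
9 | carol | bob | LA | 9 | 3
After SELECT (1 rows):
sales.owner | sales.city
bob | LA
After ORDER BY (1 rows):
sales.owner | sales.city
bob | LA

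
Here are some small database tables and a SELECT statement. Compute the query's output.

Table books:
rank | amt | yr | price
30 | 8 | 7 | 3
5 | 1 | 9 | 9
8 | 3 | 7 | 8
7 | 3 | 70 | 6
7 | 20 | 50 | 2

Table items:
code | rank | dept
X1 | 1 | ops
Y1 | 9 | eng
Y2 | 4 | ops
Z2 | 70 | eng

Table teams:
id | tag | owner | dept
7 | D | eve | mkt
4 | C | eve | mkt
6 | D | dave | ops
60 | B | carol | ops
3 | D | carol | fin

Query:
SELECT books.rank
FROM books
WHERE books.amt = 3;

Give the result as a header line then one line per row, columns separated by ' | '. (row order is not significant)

After WHERE (2 rows):
books.rank | books.amt | books.yr | books.price
8 | 3 | 7 | 8
7 | 3 | 70 | 6
After SELECT (2 rows):
books.rank
8
7

== RESULT ==
books.rank
8
7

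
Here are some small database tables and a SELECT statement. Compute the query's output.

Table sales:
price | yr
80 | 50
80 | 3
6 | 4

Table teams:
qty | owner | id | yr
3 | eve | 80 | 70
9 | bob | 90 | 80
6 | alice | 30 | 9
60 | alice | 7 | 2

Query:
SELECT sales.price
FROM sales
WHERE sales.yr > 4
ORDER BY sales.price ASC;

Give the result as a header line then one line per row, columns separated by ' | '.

== RESULT ==
sales.price
80

Derivation:
After WHERE (1 rows):
sales.price | sales.yr
80 | 50
After SELECT (1 rows):
sales.price
80
After ORDER BY (1 rows):
sales.price
80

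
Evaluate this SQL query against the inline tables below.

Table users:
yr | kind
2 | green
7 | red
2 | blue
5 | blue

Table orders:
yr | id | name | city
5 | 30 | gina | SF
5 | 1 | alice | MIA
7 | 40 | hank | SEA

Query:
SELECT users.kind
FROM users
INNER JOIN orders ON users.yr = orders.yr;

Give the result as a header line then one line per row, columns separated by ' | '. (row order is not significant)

== RESULT ==
users.kind
red
blue
blue

Derivation:
After JOIN orders (3 rows):
users.yr | users.kind | orders.yr | orders.id | orders.name | orders.city
7 | red | 7 | 40 | hank | SEA
5 | blue | 5 | 30 | gina | SF
5 | blue | 5 | 1 | alice | MIA
After SELECT (3 rows):
users.kind
red
blue
blue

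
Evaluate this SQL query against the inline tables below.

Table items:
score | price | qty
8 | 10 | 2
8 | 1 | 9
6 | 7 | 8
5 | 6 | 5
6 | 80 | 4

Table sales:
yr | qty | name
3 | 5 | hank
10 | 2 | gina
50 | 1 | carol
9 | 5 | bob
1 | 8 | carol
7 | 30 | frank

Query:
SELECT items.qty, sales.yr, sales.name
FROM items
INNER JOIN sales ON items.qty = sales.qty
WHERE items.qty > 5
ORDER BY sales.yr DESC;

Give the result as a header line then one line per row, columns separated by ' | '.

After JOIN sales (4 rows):
items.score | items.price | items.qty | sales.yr | sales.qty | sales.name
8 | 10 | 2 | 10 | 2 | gina
6 | 7 | 8 | 1 | 8 | carol
5 | 6 | 5 | 3 | 5 | hank
5 | 6 | 5 | 9 | 5 | bob
After WHERE (1 rows):
items.score | items.price | items.qty | sales.yr | sales.qty | sales.name
6 | 7 | 8 | 1 | 8 | carol
After SELECT (1 rows):
items.qty | sales.yr | sales.name
8 | 1 | carol
After ORDER BY (1 rows):
items.qty | sales.yr | sales.name
8 | 1 | carol

== RESULT ==
items.qty | sales.yr | sales.name
8 | 1 | carol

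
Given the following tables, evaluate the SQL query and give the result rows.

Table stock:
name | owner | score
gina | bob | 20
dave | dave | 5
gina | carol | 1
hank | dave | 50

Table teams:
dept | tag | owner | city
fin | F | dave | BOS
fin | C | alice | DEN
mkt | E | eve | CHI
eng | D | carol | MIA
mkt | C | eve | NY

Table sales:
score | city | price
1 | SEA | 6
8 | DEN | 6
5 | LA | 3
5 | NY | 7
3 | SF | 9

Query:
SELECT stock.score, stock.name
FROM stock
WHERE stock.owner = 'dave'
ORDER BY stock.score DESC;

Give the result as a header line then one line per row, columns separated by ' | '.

After WHERE (2 rows):
stock.name | stock.owner | stock.score
dave | dave | 5
hank | dave | 50
After SELECT (2 rows):
stock.score | stock.name
5 | dave
50 | hank
After ORDER BY (2 rows):
stock.score | stock.name
50 | hank
5 | dave

== RESULT ==
stock.score | stock.name
50 | hank
5 | dave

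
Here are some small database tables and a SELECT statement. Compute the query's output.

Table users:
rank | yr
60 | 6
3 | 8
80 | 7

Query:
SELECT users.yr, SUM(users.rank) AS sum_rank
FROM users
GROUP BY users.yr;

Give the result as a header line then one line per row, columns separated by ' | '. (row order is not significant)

After GROUP BY (3 rows):
users.yr | sum_rank
6 | 60
8 | 3
7 | 80

== RESULT ==
users.yr | sum_rank
6 | 60
8 | 3
7 | 80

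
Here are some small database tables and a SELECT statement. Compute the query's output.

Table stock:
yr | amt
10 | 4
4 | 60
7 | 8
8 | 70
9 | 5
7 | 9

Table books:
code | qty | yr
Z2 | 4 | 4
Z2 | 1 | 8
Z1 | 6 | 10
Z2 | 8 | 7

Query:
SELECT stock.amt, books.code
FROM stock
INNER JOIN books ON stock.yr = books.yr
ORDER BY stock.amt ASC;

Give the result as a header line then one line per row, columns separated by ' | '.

== RESULT ==
stock.amt | books.code
4 | Z1
8 | Z2
9 | Z2
60 | Z2
70 | Z2

Derivation:
After JOIN books (5 rows):
stock.yr | stock.amt | books.code | books.qty | books.yr
10 | 4 | Z1 | 6 | 10
4 | 60 | Z2 | 4 | 4
7 | 8 | Z2 | 8 | 7
8 | 70 | Z2 | 1 | 8
7 | 9 | Z2 | 8 | 7
After SELECT (5 rows):
stock.amt | books.code
4 | Z1
60 | Z2
8 | Z2
70 | Z2
9 | Z2
After ORDER BY (5 rows):
stock.amt | books.code
4 | Z1
8 | Z2
9 | Z2
60 | Z2
70 | Z2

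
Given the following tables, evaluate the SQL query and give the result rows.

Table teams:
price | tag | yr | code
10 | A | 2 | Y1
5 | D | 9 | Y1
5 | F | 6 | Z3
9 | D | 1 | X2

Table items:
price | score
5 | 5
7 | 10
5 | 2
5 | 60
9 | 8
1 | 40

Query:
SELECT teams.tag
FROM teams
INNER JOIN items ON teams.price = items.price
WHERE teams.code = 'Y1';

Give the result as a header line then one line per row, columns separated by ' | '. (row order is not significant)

After JOIN items (7 rows):
teams.price | teams.tag | teams.yr | teams.code | items.price | items.score
5 | D | 9 | Y1 | 5 | 5
5 | D | 9 | Y1 | 5 | 2
5 | D | 9 | Y1 | 5 | 60
5 | F | 6 | Z3 | 5 | 5
5 | F | 6 | Z3 | 5 | 2
5 | F | 6 | Z3 | 5 | 60
9 | D | 1 | X2 | 9 | 8
After WHERE (3 rows):
teams.price | teams.tag | teams.yr | teams.code | items.price | items.score
5 | D | 9 | Y1 | 5 | 5
5 | D | 9 | Y1 | 5 | 2
5 | D | 9 | Y1 | 5 | 60
After SELECT (3 rows):
teams.tag
D
D
D

== RESULT ==
teams.tag
D
D
D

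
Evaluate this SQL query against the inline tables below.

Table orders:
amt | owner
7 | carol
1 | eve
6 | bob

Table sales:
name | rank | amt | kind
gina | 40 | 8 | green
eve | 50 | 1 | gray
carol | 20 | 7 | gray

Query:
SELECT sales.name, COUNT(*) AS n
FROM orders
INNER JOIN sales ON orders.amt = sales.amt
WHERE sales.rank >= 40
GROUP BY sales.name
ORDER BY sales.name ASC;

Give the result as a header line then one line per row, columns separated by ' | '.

== RESULT ==
sales.name | n
eve | 1

Derivation:
After JOIN sales (2 rows):
orders.amt | orders.owner | sales.name | sales.rank | sales.amt | sales.kind
7 | carol | carol | 20 | 7 | gray
1 | eve | eve | 50 | 1 | gray
After WHERE (1 rows):
orders.amt | orders.owner | sales.name | sales.rank | sales.amt | sales.kind
1 | eve | eve | 50 | 1 | gray
After GROUP BY (1 rows):
sales.name | n
eve | 1
After ORDER BY (1 rows):
sales.name | n
eve | 1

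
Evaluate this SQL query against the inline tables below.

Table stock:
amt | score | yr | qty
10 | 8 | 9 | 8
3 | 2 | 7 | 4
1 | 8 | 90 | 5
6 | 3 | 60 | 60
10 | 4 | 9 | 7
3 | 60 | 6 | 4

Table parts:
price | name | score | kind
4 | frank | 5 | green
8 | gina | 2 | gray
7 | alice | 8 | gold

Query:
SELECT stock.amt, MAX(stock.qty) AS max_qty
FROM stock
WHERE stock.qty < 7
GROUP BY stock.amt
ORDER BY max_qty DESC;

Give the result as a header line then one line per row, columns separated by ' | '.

== RESULT ==
stock.amt | max_qty
1 | 5
3 | 4

Derivation:
After WHERE (3 rows):
stock.amt | stock.score | stock.yr | stock.qty
3 | 2 | 7 | 4
1 | 8 | 90 | 5
3 | 60 | 6 | 4
After GROUP BY (2 rows):
stock.amt | max_qty
3 | 4
1 | 5
After ORDER BY (2 rows):
stock.amt | max_qty
1 | 5
3 | 4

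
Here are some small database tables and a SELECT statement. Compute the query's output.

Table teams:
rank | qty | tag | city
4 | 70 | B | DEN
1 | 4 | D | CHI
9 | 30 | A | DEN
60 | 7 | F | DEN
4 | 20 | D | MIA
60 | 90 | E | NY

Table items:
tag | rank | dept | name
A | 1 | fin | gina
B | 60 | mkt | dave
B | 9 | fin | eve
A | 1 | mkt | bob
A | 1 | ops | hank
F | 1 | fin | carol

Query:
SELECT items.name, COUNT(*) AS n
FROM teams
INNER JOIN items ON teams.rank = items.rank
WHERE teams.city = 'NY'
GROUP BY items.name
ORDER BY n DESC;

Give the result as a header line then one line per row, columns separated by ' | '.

== RESULT ==
items.name | n
dave | 1

Derivation:
After JOIN items (7 rows):
teams.rank | teams.qty | teams.tag | teams.city | items.tag | items.rank | items.dept | items.name
1 | 4 | D | CHI | A | 1 | fin | gina
1 | 4 | D | CHI | A | 1 | mkt | bob
1 | 4 | D | CHI | A | 1 | ops | hank
1 | 4 | D | CHI | F | 1 | fin | carol
9 | 30 | A | DEN | B | 9 | fin | eve
60 | 7 | F | DEN | B | 60 | mkt | dave
60 | 90 | E | NY | B | 60 | mkt | dave
After WHERE (1 rows):
teams.rank | teams.qty | teams.tag | teams.city | items.tag | items.rank | items.dept | items.name
60 | 90 | E | NY | B | 60 | mkt | dave
After GROUP BY (1 rows):
items.name | n
dave | 1
After ORDER BY (1 rows):
items.name | n
dave | 1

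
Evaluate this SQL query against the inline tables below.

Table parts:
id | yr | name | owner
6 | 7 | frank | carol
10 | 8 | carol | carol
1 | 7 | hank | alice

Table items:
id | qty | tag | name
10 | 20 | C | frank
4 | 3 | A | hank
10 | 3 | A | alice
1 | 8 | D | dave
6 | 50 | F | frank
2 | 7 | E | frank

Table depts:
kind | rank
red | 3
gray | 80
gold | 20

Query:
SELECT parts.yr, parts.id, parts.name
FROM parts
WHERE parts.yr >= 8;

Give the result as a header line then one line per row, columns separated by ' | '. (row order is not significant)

After WHERE (1 rows):
parts.id | parts.yr | parts.name | parts.owner
10 | 8 | carol | carol
After SELECT (1 rows):
parts.yr | parts.id | parts.name
8 | 10 | carol

== RESULT ==
parts.yr | parts.id | parts.name
8 | 10 | carol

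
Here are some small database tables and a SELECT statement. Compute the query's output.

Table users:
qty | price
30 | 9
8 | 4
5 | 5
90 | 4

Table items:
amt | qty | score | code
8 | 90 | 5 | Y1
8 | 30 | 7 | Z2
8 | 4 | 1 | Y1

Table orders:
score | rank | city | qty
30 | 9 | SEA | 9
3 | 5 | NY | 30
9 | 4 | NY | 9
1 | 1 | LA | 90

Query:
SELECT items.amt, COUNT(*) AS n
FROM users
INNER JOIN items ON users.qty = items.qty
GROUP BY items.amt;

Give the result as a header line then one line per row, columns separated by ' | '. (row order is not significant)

== RESULT ==
items.amt | n
8 | 2

Derivation:
After JOIN items (2 rows):
users.qty | users.price | items.amt | items.qty | items.score | items.code
30 | 9 | 8 | 30 | 7 | Z2
90 | 4 | 8 | 90 | 5 | Y1
After GROUP BY (1 rows):
items.amt | n
8 | 2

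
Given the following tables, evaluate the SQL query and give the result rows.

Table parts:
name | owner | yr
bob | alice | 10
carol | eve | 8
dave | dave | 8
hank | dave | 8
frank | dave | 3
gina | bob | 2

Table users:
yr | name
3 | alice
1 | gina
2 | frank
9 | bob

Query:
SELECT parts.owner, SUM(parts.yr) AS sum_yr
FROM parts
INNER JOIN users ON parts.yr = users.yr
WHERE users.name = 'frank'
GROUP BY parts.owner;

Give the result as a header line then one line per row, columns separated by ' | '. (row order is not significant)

After JOIN users (2 rows):
parts.name | parts.owner | parts.yr | users.yr | users.name
frank | dave | 3 | 3 | alice
gina | bob | 2 | 2 | frank
After WHERE (1 rows):
parts.name | parts.owner | parts.yr | users.yr | users.name
gina | bob | 2 | 2 | frank
After GROUP BY (1 rows):
parts.owner | sum_yr
bob | 2

== RESULT ==
parts.owner | sum_yr
bob | 2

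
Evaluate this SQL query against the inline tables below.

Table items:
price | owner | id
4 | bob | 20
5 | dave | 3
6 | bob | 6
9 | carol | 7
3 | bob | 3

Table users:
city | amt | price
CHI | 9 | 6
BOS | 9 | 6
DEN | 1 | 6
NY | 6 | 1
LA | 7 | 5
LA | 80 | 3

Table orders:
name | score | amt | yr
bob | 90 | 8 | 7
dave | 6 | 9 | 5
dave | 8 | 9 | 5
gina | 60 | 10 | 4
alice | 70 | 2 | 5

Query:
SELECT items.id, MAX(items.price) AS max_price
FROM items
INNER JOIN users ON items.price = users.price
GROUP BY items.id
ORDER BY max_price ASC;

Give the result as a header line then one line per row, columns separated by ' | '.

After JOIN users (5 rows):
items.price | items.owner | items.id | users.city | users.amt | users.price
5 | dave | 3 | LA | 7 | 5
6 | bob | 6 | CHI | 9 | 6
6 | bob | 6 | BOS | 9 | 6
6 | bob | 6 | DEN | 1 | 6
3 | bob | 3 | LA | 80 | 3
After GROUP BY (2 rows):
items.id | max_price
3 | 5
6 | 6
After ORDER BY (2 rows):
items.id | max_price
3 | 5
6 | 6

== RESULT ==
items.id | max_price
3 | 5
6 | 6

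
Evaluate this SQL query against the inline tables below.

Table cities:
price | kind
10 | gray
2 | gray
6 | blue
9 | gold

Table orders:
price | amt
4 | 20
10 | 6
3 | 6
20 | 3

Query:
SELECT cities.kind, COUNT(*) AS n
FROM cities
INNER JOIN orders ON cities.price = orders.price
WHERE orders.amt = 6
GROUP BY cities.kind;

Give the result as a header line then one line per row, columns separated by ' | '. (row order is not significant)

After JOIN orders (1 rows):
cities.price | cities.kind | orders.price | orders.amt
10 | gray | 10 | 6
After WHERE (1 rows):
cities.price | cities.kind | orders.price | orders.amt
10 | gray | 10 | 6
After GROUP BY (1 rows):
cities.kind | n
gray | 1

== RESULT ==
cities.kind | n
gray | 1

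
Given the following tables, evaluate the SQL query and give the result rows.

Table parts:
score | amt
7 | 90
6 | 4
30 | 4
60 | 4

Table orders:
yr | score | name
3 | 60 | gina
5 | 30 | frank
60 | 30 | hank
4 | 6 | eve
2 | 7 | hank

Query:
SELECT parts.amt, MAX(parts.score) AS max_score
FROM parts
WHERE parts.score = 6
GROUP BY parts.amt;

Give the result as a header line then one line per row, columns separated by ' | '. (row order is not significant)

After WHERE (1 rows):
parts.score | parts.amt
6 | 4
After GROUP BY (1 rows):
parts.amt | max_score
4 | 6

== RESULT ==
parts.amt | max_score
4 | 6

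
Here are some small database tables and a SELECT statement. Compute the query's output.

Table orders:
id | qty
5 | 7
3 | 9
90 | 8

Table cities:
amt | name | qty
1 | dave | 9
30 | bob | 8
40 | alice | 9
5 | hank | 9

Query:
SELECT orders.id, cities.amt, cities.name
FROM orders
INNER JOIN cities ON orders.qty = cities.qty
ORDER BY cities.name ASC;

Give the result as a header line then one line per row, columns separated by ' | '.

== RESULT ==
orders.id | cities.amt | cities.name
3 | 40 | alice
90 | 30 | bob
3 | 1 | dave
3 | 5 | hank

Derivation:
After JOIN cities (4 rows):
orders.id | orders.qty | cities.amt | cities.name | cities.qty
3 | 9 | 1 | dave | 9
3 | 9 | 40 | alice | 9
3 | 9 | 5 | hank | 9
90 | 8 | 30 | bob | 8
After SELECT (4 rows):
orders.id | cities.amt | cities.name
3 | 1 | dave
3 | 40 | alice
3 | 5 | hank
90 | 30 | bob
After ORDER BY (4 rows):
orders.id | cities.amt | cities.name
3 | 40 | alice
90 | 30 | bob
3 | 1 | dave
3 | 5 | hank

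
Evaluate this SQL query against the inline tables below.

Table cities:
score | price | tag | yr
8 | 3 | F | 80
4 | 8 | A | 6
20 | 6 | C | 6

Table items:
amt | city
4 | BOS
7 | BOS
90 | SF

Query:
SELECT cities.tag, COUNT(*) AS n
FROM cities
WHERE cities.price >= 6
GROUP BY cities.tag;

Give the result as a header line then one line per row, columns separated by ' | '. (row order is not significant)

After WHERE (2 rows):
cities.score | cities.price | cities.tag | cities.yr
4 | 8 | A | 6
20 | 6 | C | 6
After GROUP BY (2 rows):
cities.tag | n
A | 1
C | 1

== RESULT ==
cities.tag | n
A | 1
C | 1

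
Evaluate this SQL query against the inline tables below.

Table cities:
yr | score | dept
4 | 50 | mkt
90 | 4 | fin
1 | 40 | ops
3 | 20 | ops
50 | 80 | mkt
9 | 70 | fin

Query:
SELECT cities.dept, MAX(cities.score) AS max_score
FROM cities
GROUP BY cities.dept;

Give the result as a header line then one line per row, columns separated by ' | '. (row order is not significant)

After GROUP BY (3 rows):
cities.dept | max_score
mkt | 80
fin | 70
ops | 40

== RESULT ==
cities.dept | max_score
mkt | 80
fin | 70
ops | 40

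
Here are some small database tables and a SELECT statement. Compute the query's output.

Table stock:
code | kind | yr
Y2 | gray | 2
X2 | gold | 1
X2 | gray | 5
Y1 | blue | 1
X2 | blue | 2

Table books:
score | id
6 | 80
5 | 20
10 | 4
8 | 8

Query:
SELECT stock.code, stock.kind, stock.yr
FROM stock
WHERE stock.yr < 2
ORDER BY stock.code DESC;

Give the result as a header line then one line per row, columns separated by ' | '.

== RESULT ==
stock.code | stock.kind | stock.yr
Y1 | blue | 1
X2 | gold | 1

Derivation:
After WHERE (2 rows):
stock.code | stock.kind | stock.yr
X2 | gold | 1
Y1 | blue | 1
After SELECT (2 rows):
stock.code | stock.kind | stock.yr
X2 | gold | 1
Y1 | blue | 1
After ORDER BY (2 rows):
stock.code | stock.kind | stock.yr
Y1 | blue | 1
X2 | gold | 1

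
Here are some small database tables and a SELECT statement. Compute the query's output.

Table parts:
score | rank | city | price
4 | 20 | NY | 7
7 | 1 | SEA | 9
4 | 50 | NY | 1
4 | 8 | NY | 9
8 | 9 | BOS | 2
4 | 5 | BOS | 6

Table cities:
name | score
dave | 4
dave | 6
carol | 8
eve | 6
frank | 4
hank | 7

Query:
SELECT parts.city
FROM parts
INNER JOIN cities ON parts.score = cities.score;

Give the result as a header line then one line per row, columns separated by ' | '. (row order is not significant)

After JOIN cities (10 rows):
parts.score | parts.rank | parts.city | parts.price | cities.name | cities.score
4 | 20 | NY | 7 | dave | 4
4 | 20 | NY | 7 | frank | 4
7 | 1 | SEA | 9 | hank | 7
4 | 50 | NY | 1 | dave | 4
4 | 50 | NY | 1 | frank | 4
4 | 8 | NY | 9 | dave | 4
4 | 8 | NY | 9 | frank | 4
8 | 9 | BOS | 2 | carol | 8
4 | 5 | BOS | 6 | dave | 4
4 | 5 | BOS | 6 | frank | 4
After SELECT (10 rows):
parts.city
NY
NY
SEA
NY
NY
NY
NY
BOS
BOS
BOS

== RESULT ==
parts.city
NY
NY
SEA
NY
NY
NY
NY
BOS
BOS
BOS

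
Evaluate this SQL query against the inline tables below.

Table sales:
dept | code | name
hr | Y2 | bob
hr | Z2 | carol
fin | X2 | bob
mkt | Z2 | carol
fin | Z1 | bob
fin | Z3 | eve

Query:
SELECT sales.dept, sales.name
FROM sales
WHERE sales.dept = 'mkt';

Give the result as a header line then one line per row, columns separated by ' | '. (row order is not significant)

After WHERE (1 rows):
sales.dept | sales.code | sales.name
mkt | Z2 | carol
After SELECT (1 rows):
sales.dept | sales.name
mkt | carol

== RESULT ==
sales.dept | sales.name
mkt | carol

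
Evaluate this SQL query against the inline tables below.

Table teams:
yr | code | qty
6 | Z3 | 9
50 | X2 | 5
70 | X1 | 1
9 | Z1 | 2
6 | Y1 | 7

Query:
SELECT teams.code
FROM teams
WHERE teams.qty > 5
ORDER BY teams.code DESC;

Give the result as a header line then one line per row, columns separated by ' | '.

== RESULT ==
teams.code
Z3
Y1

Derivation:
After WHERE (2 rows):
teams.yr | teams.code | teams.qty
6 | Z3 | 9
6 | Y1 | 7
After SELECT (2 rows):
teams.code
Z3
Y1
After ORDER BY (2 rows):
teams.code
Z3
Y1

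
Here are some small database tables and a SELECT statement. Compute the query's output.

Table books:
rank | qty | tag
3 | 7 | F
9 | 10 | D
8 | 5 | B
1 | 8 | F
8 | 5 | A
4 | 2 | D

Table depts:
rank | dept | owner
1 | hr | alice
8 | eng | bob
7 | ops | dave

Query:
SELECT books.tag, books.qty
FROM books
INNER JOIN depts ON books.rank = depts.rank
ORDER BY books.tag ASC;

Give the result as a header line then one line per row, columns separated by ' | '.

== RESULT ==
books.tag | books.qty
A | 5
B | 5
F | 8

Derivation:
After JOIN depts (3 rows):
books.rank | books.qty | books.tag | depts.rank | depts.dept | depts.owner
8 | 5 | B | 8 | eng | bob
1 | 8 | F | 1 | hr | alice
8 | 5 | A | 8 | eng | bob
After SELECT (3 rows):
books.tag | books.qty
B | 5
F | 8
A | 5
After ORDER BY (3 rows):
books.tag | books.qty
A | 5
B | 5
F | 8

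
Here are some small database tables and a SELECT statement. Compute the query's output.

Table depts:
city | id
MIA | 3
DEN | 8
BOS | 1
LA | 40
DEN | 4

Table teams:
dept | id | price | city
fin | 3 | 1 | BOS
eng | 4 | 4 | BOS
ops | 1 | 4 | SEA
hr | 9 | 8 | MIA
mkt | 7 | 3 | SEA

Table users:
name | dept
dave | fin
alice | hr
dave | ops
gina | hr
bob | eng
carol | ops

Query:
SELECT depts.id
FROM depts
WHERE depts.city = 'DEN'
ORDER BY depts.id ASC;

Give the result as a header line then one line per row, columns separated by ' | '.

After WHERE (2 rows):
depts.city | depts.id
DEN | 8
DEN | 4
After SELECT (2 rows):
depts.id
8
4
After ORDER BY (2 rows):
depts.id
4
8

== RESULT ==
depts.id
4
8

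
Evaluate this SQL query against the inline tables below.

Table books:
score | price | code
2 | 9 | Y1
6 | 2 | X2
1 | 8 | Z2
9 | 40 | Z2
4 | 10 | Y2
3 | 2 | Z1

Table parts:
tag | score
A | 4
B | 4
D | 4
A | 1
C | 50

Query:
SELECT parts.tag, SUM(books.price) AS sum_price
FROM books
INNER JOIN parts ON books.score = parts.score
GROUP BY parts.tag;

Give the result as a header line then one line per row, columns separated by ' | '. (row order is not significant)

== RESULT ==
parts.tag | sum_price
A | 18
B | 10
D | 10

Derivation:
After JOIN parts (4 rows):
books.score | books.price | books.code | parts.tag | parts.score
1 | 8 | Z2 | A | 1
4 | 10 | Y2 | A | 4
4 | 10 | Y2 | B | 4
4 | 10 | Y2 | D | 4
After GROUP BY (3 rows):
parts.tag | sum_price
A | 18
B | 10
D | 10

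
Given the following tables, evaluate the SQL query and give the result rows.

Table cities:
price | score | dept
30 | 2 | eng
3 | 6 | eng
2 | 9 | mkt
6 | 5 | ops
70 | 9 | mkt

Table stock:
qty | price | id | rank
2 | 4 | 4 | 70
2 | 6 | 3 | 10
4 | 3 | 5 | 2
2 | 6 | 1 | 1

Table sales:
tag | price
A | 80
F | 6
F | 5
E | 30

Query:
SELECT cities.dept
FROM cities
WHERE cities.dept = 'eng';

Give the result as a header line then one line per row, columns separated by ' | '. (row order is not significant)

After WHERE (2 rows):
cities.price | cities.score | cities.dept
30 | 2 | eng
3 | 6 | eng
After SELECT (2 rows):
cities.dept
eng
eng

== RESULT ==
cities.dept
eng
eng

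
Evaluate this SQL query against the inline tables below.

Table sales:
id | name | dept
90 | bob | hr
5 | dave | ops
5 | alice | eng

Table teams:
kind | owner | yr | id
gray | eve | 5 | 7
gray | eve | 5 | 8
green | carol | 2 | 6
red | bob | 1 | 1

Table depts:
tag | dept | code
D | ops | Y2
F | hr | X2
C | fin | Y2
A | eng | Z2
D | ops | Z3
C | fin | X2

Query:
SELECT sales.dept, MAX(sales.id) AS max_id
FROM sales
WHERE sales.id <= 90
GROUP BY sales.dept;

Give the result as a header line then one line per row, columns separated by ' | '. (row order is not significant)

After WHERE (3 rows):
sales.id | sales.name | sales.dept
90 | bob | hr
5 | dave | ops
5 | alice | eng
After GROUP BY (3 rows):
sales.dept | max_id
hr | 90
ops | 5
eng | 5

== RESULT ==
sales.dept | max_id
hr | 90
ops | 5
eng | 5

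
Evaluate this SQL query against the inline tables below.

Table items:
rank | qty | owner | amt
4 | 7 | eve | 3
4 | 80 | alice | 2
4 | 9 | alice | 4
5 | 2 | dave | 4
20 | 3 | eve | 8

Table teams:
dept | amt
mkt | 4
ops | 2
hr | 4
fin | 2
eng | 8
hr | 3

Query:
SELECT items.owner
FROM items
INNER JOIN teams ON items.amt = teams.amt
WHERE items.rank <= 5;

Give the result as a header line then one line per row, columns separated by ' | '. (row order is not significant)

After JOIN teams (8 rows):
items.rank | items.qty | items.owner | items.amt | teams.dept | teams.amt
4 | 7 | eve | 3 | hr | 3
4 | 80 | alice | 2 | ops | 2
4 | 80 | alice | 2 | fin | 2
4 | 9 | alice | 4 | mkt | 4
4 | 9 | alice | 4 | hr | 4
5 | 2 | dave | 4 | mkt | 4
5 | 2 | dave | 4 | hr | 4
20 | 3 | eve | 8 | eng | 8
After WHERE (7 rows):
items.rank | items.qty | items.owner | items.amt | teams.dept | teams.amt
4 | 7 | eve | 3 | hr | 3
4 | 80 | alice | 2 | ops | 2
4 | 80 | alice | 2 | fin | 2
4 | 9 | alice | 4 | mkt | 4
4 | 9 | alice | 4 | hr | 4
5 | 2 | dave | 4 | mkt | 4
5 | 2 | dave | 4 | hr | 4
After SELECT (7 rows):
items.owner
eve
alice
alice
alice
alice
dave
dave

== RESULT ==
items.owner
eve
alice
alice
alice
alice
dave
dave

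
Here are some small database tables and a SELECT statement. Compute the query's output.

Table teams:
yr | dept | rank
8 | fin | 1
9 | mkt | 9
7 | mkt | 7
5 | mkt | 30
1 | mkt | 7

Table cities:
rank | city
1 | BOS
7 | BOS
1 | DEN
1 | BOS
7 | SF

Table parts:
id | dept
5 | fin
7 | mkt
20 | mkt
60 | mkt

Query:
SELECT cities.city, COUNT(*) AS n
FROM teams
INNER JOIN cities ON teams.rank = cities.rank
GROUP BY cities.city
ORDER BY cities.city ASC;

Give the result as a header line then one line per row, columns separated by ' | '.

== RESULT ==
cities.city | n
BOS | 4
DEN | 1
SF | 2

Derivation:
After JOIN cities (7 rows):
teams.yr | teams.dept | teams.rank | cities.rank | cities.city
8 | fin | 1 | 1 | BOS
8 | fin | 1 | 1 | DEN
8 | fin | 1 | 1 | BOS
7 | mkt | 7 | 7 | BOS
7 | mkt | 7 | 7 | SF
1 | mkt | 7 | 7 | BOS
1 | mkt | 7 | 7 | SF
After GROUP BY (3 rows):
cities.city | n
BOS | 4
DEN | 1
SF | 2
After ORDER BY (3 rows):
cities.city | n
BOS | 4
DEN | 1
SF | 2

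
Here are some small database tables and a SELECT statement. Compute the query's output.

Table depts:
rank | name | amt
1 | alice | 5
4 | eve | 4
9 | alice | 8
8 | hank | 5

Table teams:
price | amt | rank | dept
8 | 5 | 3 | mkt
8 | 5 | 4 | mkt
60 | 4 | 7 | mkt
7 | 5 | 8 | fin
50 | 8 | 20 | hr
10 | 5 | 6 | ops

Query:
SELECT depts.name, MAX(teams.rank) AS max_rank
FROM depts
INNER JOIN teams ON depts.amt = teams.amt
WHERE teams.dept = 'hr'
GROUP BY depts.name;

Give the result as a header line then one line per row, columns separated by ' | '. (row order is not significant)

== RESULT ==
depts.name | max_rank
alice | 20

Derivation:
After JOIN teams (10 rows):
depts.rank | depts.name | depts.amt | teams.price | teams.amt | teams.rank | teams.dept
1 | alice | 5 | 8 | 5 | 3 | mkt
1 | alice | 5 | 8 | 5 | 4 | mkt
1 | alice | 5 | 7 | 5 | 8 | fin
1 | alice | 5 | 10 | 5 | 6 | ops
4 | eve | 4 | 60 | 4 | 7 | mkt
9 | alice | 8 | 50 | 8 | 20 | hr
8 | hank | 5 | 8 | 5 | 3 | mkt
8 | hank | 5 | 8 | 5 | 4 | mkt
8 | hank | 5 | 7 | 5 | 8 | fin
8 | hank | 5 | 10 | 5 | 6 | ops
After WHERE (1 rows):
depts.rank | depts.name | depts.amt | teams.price | teams.amt | teams.rank | teams.dept
9 | alice | 8 | 50 | 8 | 20 | hr
After GROUP BY (1 rows):
depts.name | max_rank
alice | 20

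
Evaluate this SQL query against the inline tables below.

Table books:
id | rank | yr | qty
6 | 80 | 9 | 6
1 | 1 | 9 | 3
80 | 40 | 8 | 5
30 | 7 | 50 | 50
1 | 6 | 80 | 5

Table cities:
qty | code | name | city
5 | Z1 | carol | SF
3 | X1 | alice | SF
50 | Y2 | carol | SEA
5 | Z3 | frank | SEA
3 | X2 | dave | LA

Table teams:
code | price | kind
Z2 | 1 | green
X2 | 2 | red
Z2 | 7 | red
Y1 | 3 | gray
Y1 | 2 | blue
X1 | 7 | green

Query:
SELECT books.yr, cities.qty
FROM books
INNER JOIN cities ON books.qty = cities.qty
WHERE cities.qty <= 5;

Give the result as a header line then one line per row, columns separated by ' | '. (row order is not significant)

After JOIN cities (7 rows):
books.id | books.rank | books.yr | books.qty | cities.qty | cities.code | cities.name | cities.city
1 | 1 | 9 | 3 | 3 | X1 | alice | SF
1 | 1 | 9 | 3 | 3 | X2 | dave | LA
80 | 40 | 8 | 5 | 5 | Z1 | carol | SF
80 | 40 | 8 | 5 | 5 | Z3 | frank | SEA
30 | 7 | 50 | 50 | 50 | Y2 | carol | SEA
1 | 6 | 80 | 5 | 5 | Z1 | carol | SF
1 | 6 | 80 | 5 | 5 | Z3 | frank | SEA
After WHERE (6 rows):
books.id | books.rank | books.yr | books.qty | cities.qty | cities.code | cities.name | cities.city
1 | 1 | 9 | 3 | 3 | X1 | alice | SF
1 | 1 | 9 | 3 | 3 | X2 | dave | LA
80 | 40 | 8 | 5 | 5 | Z1 | carol | SF
80 | 40 | 8 | 5 | 5 | Z3 | frank | SEA
1 | 6 | 80 | 5 | 5 | Z1 | carol | SF
1 | 6 | 80 | 5 | 5 | Z3 | frank | SEA
After SELECT (6 rows):
books.yr | cities.qty
9 | 3
9 | 3
8 | 5
8 | 5
80 | 5
80 | 5

== RESULT ==
books.yr | cities.qty
9 | 3
9 | 3
8 | 5
8 | 5
80 | 5
80 | 5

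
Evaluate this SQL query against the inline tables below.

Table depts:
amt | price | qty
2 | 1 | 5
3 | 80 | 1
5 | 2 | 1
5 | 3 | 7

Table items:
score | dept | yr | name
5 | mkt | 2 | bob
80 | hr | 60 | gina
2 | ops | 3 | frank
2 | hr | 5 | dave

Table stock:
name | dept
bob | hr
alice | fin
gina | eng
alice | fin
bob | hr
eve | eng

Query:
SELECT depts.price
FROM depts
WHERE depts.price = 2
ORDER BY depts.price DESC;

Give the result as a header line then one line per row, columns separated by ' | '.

After WHERE (1 rows):
depts.amt | depts.price | depts.qty
5 | 2 | 1
After SELECT (1 rows):
depts.price
2
After ORDER BY (1 rows):
depts.price
2

== RESULT ==
depts.price
2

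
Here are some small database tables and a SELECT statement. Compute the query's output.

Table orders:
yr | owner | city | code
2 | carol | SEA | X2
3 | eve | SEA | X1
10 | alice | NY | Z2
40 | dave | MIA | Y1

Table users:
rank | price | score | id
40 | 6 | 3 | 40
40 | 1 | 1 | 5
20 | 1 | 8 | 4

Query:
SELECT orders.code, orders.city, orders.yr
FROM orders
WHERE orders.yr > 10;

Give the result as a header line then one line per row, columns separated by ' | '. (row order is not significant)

After WHERE (1 rows):
orders.yr | orders.owner | orders.city | orders.code
40 | dave | MIA | Y1
After SELECT (1 rows):
orders.code | orders.city | orders.yr
Y1 | MIA | 40

== RESULT ==
orders.code | orders.city | orders.yr
Y1 | MIA | 40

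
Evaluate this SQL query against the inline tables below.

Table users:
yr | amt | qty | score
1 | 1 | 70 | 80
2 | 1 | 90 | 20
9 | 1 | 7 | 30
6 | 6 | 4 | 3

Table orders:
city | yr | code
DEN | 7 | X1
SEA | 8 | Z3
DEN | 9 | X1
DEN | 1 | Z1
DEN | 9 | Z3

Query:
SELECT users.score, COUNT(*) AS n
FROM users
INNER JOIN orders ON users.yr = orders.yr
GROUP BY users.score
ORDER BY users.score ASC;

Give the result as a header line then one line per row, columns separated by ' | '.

== RESULT ==
users.score | n
30 | 2
80 | 1

Derivation:
After JOIN orders (3 rows):
users.yr | users.amt | users.qty | users.score | orders.city | orders.yr | orders.code
1 | 1 | 70 | 80 | DEN | 1 | Z1
9 | 1 | 7 | 30 | DEN | 9 | X1
9 | 1 | 7 | 30 | DEN | 9 | Z3
After GROUP BY (2 rows):
users.score | n
80 | 1
30 | 2
After ORDER BY (2 rows):
users.score | n
30 | 2
80 | 1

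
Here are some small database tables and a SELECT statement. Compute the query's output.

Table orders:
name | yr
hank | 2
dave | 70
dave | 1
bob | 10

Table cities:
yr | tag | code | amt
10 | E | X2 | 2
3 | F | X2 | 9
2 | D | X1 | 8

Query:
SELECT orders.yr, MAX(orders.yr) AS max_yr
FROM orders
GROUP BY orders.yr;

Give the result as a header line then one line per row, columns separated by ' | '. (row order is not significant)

== RESULT ==
orders.yr | max_yr
2 | 2
70 | 70
1 | 1
10 | 10

Derivation:
After GROUP BY (4 rows):
orders.yr | max_yr
2 | 2
70 | 70
1 | 1
10 | 10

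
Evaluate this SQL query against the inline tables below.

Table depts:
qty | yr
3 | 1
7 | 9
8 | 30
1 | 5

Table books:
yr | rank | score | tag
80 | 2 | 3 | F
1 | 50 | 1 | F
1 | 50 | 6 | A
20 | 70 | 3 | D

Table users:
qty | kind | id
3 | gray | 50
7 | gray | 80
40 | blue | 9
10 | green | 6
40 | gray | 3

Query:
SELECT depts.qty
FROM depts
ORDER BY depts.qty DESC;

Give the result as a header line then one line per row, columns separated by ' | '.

After SELECT (4 rows):
depts.qty
3
7
8
1
After ORDER BY (4 rows):
depts.qty
8
7
3
1

== RESULT ==
depts.qty
8
7
3
1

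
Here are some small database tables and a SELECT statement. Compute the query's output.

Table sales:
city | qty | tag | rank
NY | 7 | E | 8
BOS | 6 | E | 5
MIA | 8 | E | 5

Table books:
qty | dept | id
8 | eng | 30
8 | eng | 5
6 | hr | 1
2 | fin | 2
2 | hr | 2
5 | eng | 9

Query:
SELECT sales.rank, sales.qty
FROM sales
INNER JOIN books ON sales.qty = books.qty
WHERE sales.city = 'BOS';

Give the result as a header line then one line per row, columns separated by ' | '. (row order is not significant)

After JOIN books (3 rows):
sales.city | sales.qty | sales.tag | sales.rank | books.qty | books.dept | books.id
BOS | 6 | E | 5 | 6 | hr | 1
MIA | 8 | E | 5 | 8 | eng | 30
MIA | 8 | E | 5 | 8 | eng | 5
After WHERE (1 rows):
sales.city | sales.qty | sales.tag | sales.rank | books.qty | books.dept | books.id
BOS | 6 | E | 5 | 6 | hr | 1
After SELECT (1 rows):
sales.rank | sales.qty
5 | 6

== RESULT ==
sales.rank | sales.qty
5 | 6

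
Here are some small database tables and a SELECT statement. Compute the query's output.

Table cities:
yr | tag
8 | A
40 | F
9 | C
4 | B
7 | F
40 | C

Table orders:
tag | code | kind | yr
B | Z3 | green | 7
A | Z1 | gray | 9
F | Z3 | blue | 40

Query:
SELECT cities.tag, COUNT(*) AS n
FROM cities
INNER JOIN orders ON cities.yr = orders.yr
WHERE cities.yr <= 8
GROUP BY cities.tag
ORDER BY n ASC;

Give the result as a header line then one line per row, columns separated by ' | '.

After JOIN orders (4 rows):
cities.yr | cities.tag | orders.tag | orders.code | orders.kind | orders.yr
40 | F | F | Z3 | blue | 40
9 | C | A | Z1 | gray | 9
7 | F | B | Z3 | green | 7
40 | C | F | Z3 | blue | 40
After WHERE (1 rows):
cities.yr | cities.tag | orders.tag | orders.code | orders.kind | orders.yr
7 | F | B | Z3 | green | 7
After GROUP BY (1 rows):
cities.tag | n
F | 1
After ORDER BY (1 rows):
cities.tag | n
F | 1

== RESULT ==
cities.tag | n
F | 1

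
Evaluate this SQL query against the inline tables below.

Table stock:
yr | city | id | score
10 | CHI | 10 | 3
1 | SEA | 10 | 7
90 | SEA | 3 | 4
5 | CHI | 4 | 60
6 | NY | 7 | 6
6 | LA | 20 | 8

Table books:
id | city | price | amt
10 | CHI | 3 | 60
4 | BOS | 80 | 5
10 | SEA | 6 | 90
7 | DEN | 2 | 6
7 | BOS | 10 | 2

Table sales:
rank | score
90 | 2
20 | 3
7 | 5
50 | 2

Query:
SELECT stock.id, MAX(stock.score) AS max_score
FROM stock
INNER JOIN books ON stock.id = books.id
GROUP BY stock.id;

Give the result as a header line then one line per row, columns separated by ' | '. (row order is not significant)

== RESULT ==
stock.id | max_score
10 | 7
4 | 60
7 | 6

Derivation:
After JOIN books (7 rows):
stock.yr | stock.city | stock.id | stock.score | books.id | books.city | books.price | books.amt
10 | CHI | 10 | 3 | 10 | CHI | 3 | 60
10 | CHI | 10 | 3 | 10 | SEA | 6 | 90
1 | SEA | 10 | 7 | 10 | CHI | 3 | 60
1 | SEA | 10 | 7 | 10 | SEA | 6 | 90
5 | CHI | 4 | 60 | 4 | BOS | 80 | 5
6 | NY | 7 | 6 | 7 | DEN | 2 | 6
6 | NY | 7 | 6 | 7 | BOS | 10 | 2
After GROUP BY (3 rows):
stock.id | max_score
10 | 7
4 | 60
7 | 6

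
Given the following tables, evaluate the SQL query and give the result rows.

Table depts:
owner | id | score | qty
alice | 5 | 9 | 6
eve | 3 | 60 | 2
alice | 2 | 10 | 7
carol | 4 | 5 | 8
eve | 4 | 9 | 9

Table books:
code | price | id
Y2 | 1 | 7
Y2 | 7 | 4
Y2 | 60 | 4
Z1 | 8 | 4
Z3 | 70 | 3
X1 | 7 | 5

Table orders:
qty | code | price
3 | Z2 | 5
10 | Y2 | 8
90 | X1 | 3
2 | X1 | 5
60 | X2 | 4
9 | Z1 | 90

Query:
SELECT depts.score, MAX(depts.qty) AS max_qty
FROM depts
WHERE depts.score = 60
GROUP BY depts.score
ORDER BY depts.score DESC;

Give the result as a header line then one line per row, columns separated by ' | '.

After WHERE (1 rows):
depts.owner | depts.id | depts.score | depts.qty
eve | 3 | 60 | 2
After GROUP BY (1 rows):
depts.score | max_qty
60 | 2
After ORDER BY (1 rows):
depts.score | max_qty
60 | 2

== RESULT ==
depts.score | max_qty
60 | 2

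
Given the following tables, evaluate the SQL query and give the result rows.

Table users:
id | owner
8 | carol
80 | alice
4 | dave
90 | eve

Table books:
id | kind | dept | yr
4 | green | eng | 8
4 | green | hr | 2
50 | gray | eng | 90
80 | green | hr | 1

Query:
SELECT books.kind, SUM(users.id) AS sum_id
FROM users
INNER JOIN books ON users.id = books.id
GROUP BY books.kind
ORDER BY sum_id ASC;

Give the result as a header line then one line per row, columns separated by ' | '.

== RESULT ==
books.kind | sum_id
green | 88

Derivation:
After JOIN books (3 rows):
users.id | users.owner | books.id | books.kind | books.dept | books.yr
80 | alice | 80 | green | hr | 1
4 | dave | 4 | green | eng | 8
4 | dave | 4 | green | hr | 2
After GROUP BY (1 rows):
books.kind | sum_id
green | 88
After ORDER BY (1 rows):
books.kind | sum_id
green | 88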